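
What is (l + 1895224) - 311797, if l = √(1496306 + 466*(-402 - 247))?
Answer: 1583427 + 4*√74617 ≈ 1.5845e+6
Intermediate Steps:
l = 4*√74617 (l = √(1496306 + 466*(-649)) = √(1496306 - 302434) = √1193872 = 4*√74617 ≈ 1092.6)
(l + 1895224) - 311797 = (4*√74617 + 1895224) - 311797 = (1895224 + 4*√74617) - 311797 = 1583427 + 4*√74617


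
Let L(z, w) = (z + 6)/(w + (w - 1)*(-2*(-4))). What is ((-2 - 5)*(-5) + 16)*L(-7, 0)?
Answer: 51/8 ≈ 6.3750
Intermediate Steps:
L(z, w) = (6 + z)/(-8 + 9*w) (L(z, w) = (6 + z)/(w + (-1 + w)*8) = (6 + z)/(w + (-8 + 8*w)) = (6 + z)/(-8 + 9*w))
((-2 - 5)*(-5) + 16)*L(-7, 0) = ((-2 - 5)*(-5) + 16)*((6 - 7)/(-8 + 9*0)) = (-7*(-5) + 16)*(-1/(-8 + 0)) = (35 + 16)*(-1/(-8)) = 51*(-⅛*(-1)) = 51*(⅛) = 51/8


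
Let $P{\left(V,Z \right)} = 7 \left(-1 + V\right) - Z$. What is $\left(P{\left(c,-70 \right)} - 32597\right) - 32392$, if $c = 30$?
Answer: $-64716$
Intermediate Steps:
$P{\left(V,Z \right)} = -7 - Z + 7 V$ ($P{\left(V,Z \right)} = \left(-7 + 7 V\right) - Z = -7 - Z + 7 V$)
$\left(P{\left(c,-70 \right)} - 32597\right) - 32392 = \left(\left(-7 - -70 + 7 \cdot 30\right) - 32597\right) - 32392 = \left(\left(-7 + 70 + 210\right) - 32597\right) - 32392 = \left(273 - 32597\right) - 32392 = -32324 - 32392 = -64716$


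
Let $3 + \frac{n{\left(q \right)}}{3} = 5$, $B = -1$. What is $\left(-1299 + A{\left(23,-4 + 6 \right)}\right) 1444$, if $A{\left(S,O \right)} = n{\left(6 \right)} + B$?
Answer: $-1868536$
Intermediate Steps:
$n{\left(q \right)} = 6$ ($n{\left(q \right)} = -9 + 3 \cdot 5 = -9 + 15 = 6$)
$A{\left(S,O \right)} = 5$ ($A{\left(S,O \right)} = 6 - 1 = 5$)
$\left(-1299 + A{\left(23,-4 + 6 \right)}\right) 1444 = \left(-1299 + 5\right) 1444 = \left(-1294\right) 1444 = -1868536$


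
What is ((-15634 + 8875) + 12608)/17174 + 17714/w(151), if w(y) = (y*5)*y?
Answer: 971035481/1957921870 ≈ 0.49595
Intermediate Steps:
w(y) = 5*y**2 (w(y) = (5*y)*y = 5*y**2)
((-15634 + 8875) + 12608)/17174 + 17714/w(151) = ((-15634 + 8875) + 12608)/17174 + 17714/((5*151**2)) = (-6759 + 12608)*(1/17174) + 17714/((5*22801)) = 5849*(1/17174) + 17714/114005 = 5849/17174 + 17714*(1/114005) = 5849/17174 + 17714/114005 = 971035481/1957921870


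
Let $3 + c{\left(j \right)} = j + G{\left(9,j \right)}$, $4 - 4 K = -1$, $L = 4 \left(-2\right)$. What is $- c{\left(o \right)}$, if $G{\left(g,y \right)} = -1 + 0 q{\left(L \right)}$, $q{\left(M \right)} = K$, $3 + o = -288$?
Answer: $295$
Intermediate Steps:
$o = -291$ ($o = -3 - 288 = -291$)
$L = -8$
$K = \frac{5}{4}$ ($K = 1 - - \frac{1}{4} = 1 + \frac{1}{4} = \frac{5}{4} \approx 1.25$)
$q{\left(M \right)} = \frac{5}{4}$
$G{\left(g,y \right)} = -1$ ($G{\left(g,y \right)} = -1 + 0 \cdot \frac{5}{4} = -1 + 0 = -1$)
$c{\left(j \right)} = -4 + j$ ($c{\left(j \right)} = -3 + \left(j - 1\right) = -3 + \left(-1 + j\right) = -4 + j$)
$- c{\left(o \right)} = - (-4 - 291) = \left(-1\right) \left(-295\right) = 295$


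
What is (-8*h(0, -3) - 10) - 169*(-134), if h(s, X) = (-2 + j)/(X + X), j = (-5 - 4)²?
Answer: 68224/3 ≈ 22741.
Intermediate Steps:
j = 81 (j = (-9)² = 81)
h(s, X) = 79/(2*X) (h(s, X) = (-2 + 81)/(X + X) = 79/((2*X)) = 79*(1/(2*X)) = 79/(2*X))
(-8*h(0, -3) - 10) - 169*(-134) = (-316/(-3) - 10) - 169*(-134) = (-316*(-1)/3 - 10) + 22646 = (-8*(-79/6) - 10) + 22646 = (316/3 - 10) + 22646 = 286/3 + 22646 = 68224/3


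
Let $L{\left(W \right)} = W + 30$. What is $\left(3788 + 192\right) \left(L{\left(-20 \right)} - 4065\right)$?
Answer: $-16138900$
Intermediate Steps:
$L{\left(W \right)} = 30 + W$
$\left(3788 + 192\right) \left(L{\left(-20 \right)} - 4065\right) = \left(3788 + 192\right) \left(\left(30 - 20\right) - 4065\right) = 3980 \left(10 - 4065\right) = 3980 \left(-4055\right) = -16138900$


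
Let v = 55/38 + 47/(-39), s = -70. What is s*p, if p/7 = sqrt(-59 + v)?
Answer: -12985*I*sqrt(45942)/741 ≈ -3756.0*I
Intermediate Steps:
v = 359/1482 (v = 55*(1/38) + 47*(-1/39) = 55/38 - 47/39 = 359/1482 ≈ 0.24224)
p = 371*I*sqrt(45942)/1482 (p = 7*sqrt(-59 + 359/1482) = 7*sqrt(-87079/1482) = 7*(53*I*sqrt(45942)/1482) = 371*I*sqrt(45942)/1482 ≈ 53.658*I)
s*p = -12985*I*sqrt(45942)/741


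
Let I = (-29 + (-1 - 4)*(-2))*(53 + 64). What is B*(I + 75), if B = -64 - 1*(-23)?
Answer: 88068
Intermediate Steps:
I = -2223 (I = (-29 - 5*(-2))*117 = (-29 + 10)*117 = -19*117 = -2223)
B = -41 (B = -64 + 23 = -41)
B*(I + 75) = -41*(-2223 + 75) = -41*(-2148) = 88068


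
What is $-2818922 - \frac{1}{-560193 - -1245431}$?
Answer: $- \frac{1931632473437}{685238} \approx -2.8189 \cdot 10^{6}$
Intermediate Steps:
$-2818922 - \frac{1}{-560193 - -1245431} = -2818922 - \frac{1}{-560193 + 1245431} = -2818922 - \frac{1}{685238} = - \frac{1931632473437}{685238}$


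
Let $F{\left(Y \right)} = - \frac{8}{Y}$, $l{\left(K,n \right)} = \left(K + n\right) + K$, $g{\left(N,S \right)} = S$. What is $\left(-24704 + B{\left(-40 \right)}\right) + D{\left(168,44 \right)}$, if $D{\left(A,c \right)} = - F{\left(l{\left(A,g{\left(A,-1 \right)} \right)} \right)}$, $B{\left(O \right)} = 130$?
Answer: $- \frac{8232282}{335} \approx -24574.0$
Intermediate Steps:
$l{\left(K,n \right)} = n + 2 K$
$D{\left(A,c \right)} = \frac{8}{-1 + 2 A}$ ($D{\left(A,c \right)} = - \frac{-8}{-1 + 2 A} = \frac{8}{-1 + 2 A}$)
$\left(-24704 + B{\left(-40 \right)}\right) + D{\left(168,44 \right)} = \left(-24704 + 130\right) + \frac{8}{-1 + 2 \cdot 168} = -24574 + \frac{8}{-1 + 336} = -24574 + \frac{8}{335} = - \frac{8232282}{335}$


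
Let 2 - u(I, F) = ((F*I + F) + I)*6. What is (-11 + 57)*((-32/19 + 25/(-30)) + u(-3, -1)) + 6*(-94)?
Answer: -17773/57 ≈ -311.81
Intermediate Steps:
u(I, F) = 2 - 6*F - 6*I - 6*F*I (u(I, F) = 2 - ((F*I + F) + I)*6 = 2 - ((F + F*I) + I)*6 = 2 - (F + I + F*I)*6 = 2 - (6*F + 6*I + 6*F*I) = 2 + (-6*F - 6*I - 6*F*I) = 2 - 6*F - 6*I - 6*F*I)
(-11 + 57)*((-32/19 + 25/(-30)) + u(-3, -1)) + 6*(-94) = (-11 + 57)*((-32/19 + 25/(-30)) + (2 - 6*(-1) - 6*(-3) - 6*(-1)*(-3))) + 6*(-94) = 46*((-32*1/19 + 25*(-1/30)) + (2 + 6 + 18 - 18)) - 564 = 46*((-32/19 - ⅚) + 8) - 564 = 46*(-287/114 + 8) - 564 = 46*(625/114) - 564 = 14375/57 - 564 = -17773/57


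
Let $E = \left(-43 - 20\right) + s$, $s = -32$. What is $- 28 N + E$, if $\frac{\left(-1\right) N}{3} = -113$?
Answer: $-9587$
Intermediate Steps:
$N = 339$ ($N = \left(-3\right) \left(-113\right) = 339$)
$E = -95$ ($E = \left(-43 - 20\right) - 32 = -63 - 32 = -95$)
$- 28 N + E = \left(-28\right) 339 - 95 = -9492 - 95 = -9587$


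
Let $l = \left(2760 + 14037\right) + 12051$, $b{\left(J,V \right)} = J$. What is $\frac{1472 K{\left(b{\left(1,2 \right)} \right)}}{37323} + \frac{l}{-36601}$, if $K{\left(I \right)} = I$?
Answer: $- \frac{1022817232}{1366059123} \approx -0.74874$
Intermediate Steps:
$l = 28848$ ($l = 16797 + 12051 = 28848$)
$\frac{1472 K{\left(b{\left(1,2 \right)} \right)}}{37323} + \frac{l}{-36601} = \frac{1472 \cdot 1}{37323} + \frac{28848}{-36601} = 1472 \cdot \frac{1}{37323} + 28848 \left(- \frac{1}{36601}\right) = \frac{1472}{37323} - \frac{28848}{36601} = - \frac{1022817232}{1366059123}$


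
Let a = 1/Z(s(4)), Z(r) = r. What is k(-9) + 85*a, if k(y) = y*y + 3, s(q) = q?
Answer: 421/4 ≈ 105.25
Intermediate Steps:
k(y) = 3 + y² (k(y) = y² + 3 = 3 + y²)
a = ¼ (a = 1/4 = ¼ ≈ 0.25000)
k(-9) + 85*a = (3 + (-9)²) + 85*(¼) = (3 + 81) + 85/4 = 84 + 85/4 = 421/4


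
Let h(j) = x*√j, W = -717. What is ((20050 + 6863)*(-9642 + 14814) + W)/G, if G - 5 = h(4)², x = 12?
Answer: 139193319/581 ≈ 2.3958e+5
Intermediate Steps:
h(j) = 12*√j
G = 581 (G = 5 + (12*√4)² = 5 + (12*2)² = 5 + 24² = 5 + 576 = 581)
((20050 + 6863)*(-9642 + 14814) + W)/G = ((20050 + 6863)*(-9642 + 14814) - 717)/581 = (26913*5172 - 717)*(1/581) = (139194036 - 717)*(1/581) = 139193319*(1/581) = 139193319/581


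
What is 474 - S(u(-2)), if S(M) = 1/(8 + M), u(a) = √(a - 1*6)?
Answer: 4265/9 + I*√2/36 ≈ 473.89 + 0.039284*I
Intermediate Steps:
u(a) = √(-6 + a) (u(a) = √(a - 6) = √(-6 + a))
474 - S(u(-2)) = 474 - 1/(8 + √(-6 - 2)) = 474 - 1/(8 + √(-8)) = 474 - 1/(8 + 2*I*√2)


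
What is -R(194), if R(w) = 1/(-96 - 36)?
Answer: 1/132 ≈ 0.0075758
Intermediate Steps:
R(w) = -1/132 (R(w) = 1/(-132) = -1/132)
-R(194) = -1*(-1/132) = 1/132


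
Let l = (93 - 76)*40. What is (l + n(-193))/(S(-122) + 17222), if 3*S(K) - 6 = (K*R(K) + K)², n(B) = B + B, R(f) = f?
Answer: 441/108984158 ≈ 4.0465e-6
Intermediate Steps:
n(B) = 2*B
S(K) = 2 + (K + K²)²/3 (S(K) = 2 + (K*K + K)²/3 = 2 + (K² + K)²/3 = 2 + (K + K²)²/3)
l = 680 (l = 17*40 = 680)
(l + n(-193))/(S(-122) + 17222) = (680 + 2*(-193))/((2 + (⅓)*(-122)²*(1 - 122)²) + 17222) = (680 - 386)/((2 + (⅓)*14884*(-121)²) + 17222) = 294/((2 + (⅓)*14884*14641) + 17222) = 294/((2 + 217916644/3) + 17222) = 294/(217916650/3 + 17222) = 294/(217968316/3) = 294*(3/217968316) = 441/108984158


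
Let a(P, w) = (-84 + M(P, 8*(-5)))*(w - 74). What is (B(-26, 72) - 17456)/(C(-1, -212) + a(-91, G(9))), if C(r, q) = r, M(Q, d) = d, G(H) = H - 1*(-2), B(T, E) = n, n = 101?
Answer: -17355/7811 ≈ -2.2219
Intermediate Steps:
B(T, E) = 101
G(H) = 2 + H (G(H) = H + 2 = 2 + H)
a(P, w) = 9176 - 124*w (a(P, w) = (-84 + 8*(-5))*(w - 74) = (-84 - 40)*(-74 + w) = -124*(-74 + w) = 9176 - 124*w)
(B(-26, 72) - 17456)/(C(-1, -212) + a(-91, G(9))) = (101 - 17456)/(-1 + (9176 - 124*(2 + 9))) = -17355/(-1 + (9176 - 124*11)) = -17355/(-1 + (9176 - 1364)) = -17355/(-1 + 7812) = -17355/7811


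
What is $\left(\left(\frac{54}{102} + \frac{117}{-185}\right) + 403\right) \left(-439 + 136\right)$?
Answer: $- \frac{383934633}{3145} \approx -1.2208 \cdot 10^{5}$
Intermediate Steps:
$\left(\left(\frac{54}{102} + \frac{117}{-185}\right) + 403\right) \left(-439 + 136\right) = \left(\left(54 \cdot \frac{1}{102} + 117 \left(- \frac{1}{185}\right)\right) + 403\right) \left(-303\right) = \left(\left(\frac{9}{17} - \frac{117}{185}\right) + 403\right) \left(-303\right) = \left(- \frac{324}{3145} + 403\right) \left(-303\right) = \frac{1267111}{3145} \left(-303\right) = - \frac{383934633}{3145}$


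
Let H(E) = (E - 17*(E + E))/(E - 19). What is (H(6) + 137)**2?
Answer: 3916441/169 ≈ 23174.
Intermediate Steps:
H(E) = -33*E/(-19 + E) (H(E) = (E - 34*E)/(-19 + E) = (-33*E)/(-19 + E) = -33*E/(-19 + E))
(H(6) + 137)**2 = (-33*6/(-19 + 6) + 137)**2 = (-33*6/(-13) + 137)**2 = (-33*6*(-1/13) + 137)**2 = (198/13 + 137)**2 = (1979/13)**2 = 3916441/169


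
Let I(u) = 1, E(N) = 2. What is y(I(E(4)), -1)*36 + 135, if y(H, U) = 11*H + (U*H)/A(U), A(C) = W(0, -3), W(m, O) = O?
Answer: 543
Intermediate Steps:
A(C) = -3
y(H, U) = 11*H - H*U/3 (y(H, U) = 11*H + (U*H)/(-3) = 11*H + (H*U)*(-⅓) = 11*H - H*U/3)
y(I(E(4)), -1)*36 + 135 = ((⅓)*1*(33 - 1*(-1)))*36 + 135 = ((⅓)*1*(33 + 1))*36 + 135 = ((⅓)*1*34)*36 + 135 = (34/3)*36 + 135 = 408 + 135 = 543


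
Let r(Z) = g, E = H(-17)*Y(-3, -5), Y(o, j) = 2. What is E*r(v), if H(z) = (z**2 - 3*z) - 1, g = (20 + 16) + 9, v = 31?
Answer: 30510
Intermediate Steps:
g = 45 (g = 36 + 9 = 45)
H(z) = -1 + z**2 - 3*z
E = 678 (E = (-1 + (-17)**2 - 3*(-17))*2 = (-1 + 289 + 51)*2 = 339*2 = 678)
r(Z) = 45
E*r(v) = 678*45 = 30510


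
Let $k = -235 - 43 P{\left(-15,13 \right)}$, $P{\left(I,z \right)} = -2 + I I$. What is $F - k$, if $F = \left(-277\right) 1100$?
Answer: $-294876$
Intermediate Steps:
$P{\left(I,z \right)} = -2 + I^{2}$
$F = -304700$
$k = -9824$ ($k = -235 - 43 \left(-2 + \left(-15\right)^{2}\right) = -235 - 43 \left(-2 + 225\right) = -235 - 9589 = -9824$)
$F - k = -304700 - -9824 = -304700 + 9824 = -294876$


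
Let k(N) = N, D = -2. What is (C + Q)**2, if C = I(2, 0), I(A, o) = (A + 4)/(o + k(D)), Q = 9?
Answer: 36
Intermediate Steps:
I(A, o) = (4 + A)/(-2 + o) (I(A, o) = (A + 4)/(o - 2) = (4 + A)/(-2 + o))
C = -3 (C = (4 + 2)/(-2 + 0) = 6/(-2) = -1/2*6 = -3)
(C + Q)**2 = (-3 + 9)**2 = 6**2 = 36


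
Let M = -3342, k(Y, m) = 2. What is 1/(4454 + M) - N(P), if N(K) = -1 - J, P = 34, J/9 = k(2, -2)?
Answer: 21129/1112 ≈ 19.001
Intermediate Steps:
J = 18 (J = 9*2 = 18)
N(K) = -19 (N(K) = -1 - 1*18 = -1 - 18 = -19)
1/(4454 + M) - N(P) = 1/(4454 - 3342) - 1*(-19) = 1/1112 + 19 = 21129/1112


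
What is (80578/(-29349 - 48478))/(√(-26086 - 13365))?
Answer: 80578*I*√39451/3070352977 ≈ 0.0052126*I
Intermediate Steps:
(80578/(-29349 - 48478))/(√(-26086 - 13365)) = (80578/(-77827))/(√(-39451)) = (80578*(-1/77827))/((I*√39451)) = -(-80578)*I*√39451/3070352977 = 80578*I*√39451/3070352977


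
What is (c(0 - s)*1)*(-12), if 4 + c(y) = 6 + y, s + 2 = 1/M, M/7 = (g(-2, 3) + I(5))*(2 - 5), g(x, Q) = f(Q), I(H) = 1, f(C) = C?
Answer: -337/7 ≈ -48.143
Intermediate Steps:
g(x, Q) = Q
M = -84 (M = 7*((3 + 1)*(2 - 5)) = 7*(4*(-3)) = 7*(-12) = -84)
s = -169/84 (s = -2 + 1/(-84) = -2 - 1/84 = -169/84 ≈ -2.0119)
c(y) = 2 + y (c(y) = -4 + (6 + y) = 2 + y)
(c(0 - s)*1)*(-12) = ((2 + (0 - 1*(-169/84)))*1)*(-12) = ((2 + (0 + 169/84))*1)*(-12) = ((2 + 169/84)*1)*(-12) = ((337/84)*1)*(-12) = (337/84)*(-12) = -337/7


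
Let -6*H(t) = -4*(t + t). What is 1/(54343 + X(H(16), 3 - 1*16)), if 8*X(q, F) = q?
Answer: 3/163037 ≈ 1.8401e-5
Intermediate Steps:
H(t) = 4*t/3 (H(t) = -(-2)*(t + t)/3 = -(-2)*2*t/3 = -(-4)*t/3 = 4*t/3)
X(q, F) = q/8
1/(54343 + X(H(16), 3 - 1*16)) = 1/(54343 + ((4/3)*16)/8) = 1/(54343 + (⅛)*(64/3)) = 1/(54343 + 8/3) = 1/(163037/3) = 3/163037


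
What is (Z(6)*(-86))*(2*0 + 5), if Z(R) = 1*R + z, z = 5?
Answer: -4730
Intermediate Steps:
Z(R) = 5 + R (Z(R) = 1*R + 5 = R + 5 = 5 + R)
(Z(6)*(-86))*(2*0 + 5) = ((5 + 6)*(-86))*(2*0 + 5) = (11*(-86))*(0 + 5) = -946*5 = -4730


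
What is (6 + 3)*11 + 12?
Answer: 111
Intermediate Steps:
(6 + 3)*11 + 12 = 9*11 + 12 = 99 + 12 = 111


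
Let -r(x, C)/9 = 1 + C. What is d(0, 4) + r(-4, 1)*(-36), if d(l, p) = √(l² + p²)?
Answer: 652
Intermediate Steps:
r(x, C) = -9 - 9*C (r(x, C) = -9*(1 + C) = -9 - 9*C)
d(0, 4) + r(-4, 1)*(-36) = √(0² + 4²) + (-9 - 9*1)*(-36) = √(0 + 16) + (-9 - 9)*(-36) = √16 - 18*(-36) = 4 + 648 = 652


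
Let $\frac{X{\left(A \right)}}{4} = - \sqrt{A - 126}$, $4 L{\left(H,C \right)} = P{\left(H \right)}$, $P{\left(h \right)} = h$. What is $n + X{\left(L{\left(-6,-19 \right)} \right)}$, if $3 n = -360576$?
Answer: $-120192 - 2 i \sqrt{510} \approx -1.2019 \cdot 10^{5} - 45.166 i$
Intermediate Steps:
$L{\left(H,C \right)} = \frac{H}{4}$
$X{\left(A \right)} = - 4 \sqrt{-126 + A}$ ($X{\left(A \right)} = 4 \left(- \sqrt{A - 126}\right) = 4 \left(- \sqrt{-126 + A}\right) = - 4 \sqrt{-126 + A}$)
$n = -120192$ ($n = \frac{1}{3} \left(-360576\right) = -120192$)
$n + X{\left(L{\left(-6,-19 \right)} \right)} = -120192 - 4 \sqrt{-126 + \frac{1}{4} \left(-6\right)} = -120192 - 4 \sqrt{-126 - \frac{3}{2}} = -120192 - 4 \sqrt{- \frac{255}{2}} = -120192 - 4 \frac{i \sqrt{510}}{2} = -120192 - 2 i \sqrt{510}$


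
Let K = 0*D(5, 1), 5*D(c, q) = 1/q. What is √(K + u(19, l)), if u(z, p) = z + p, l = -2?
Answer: √17 ≈ 4.1231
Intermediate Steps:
u(z, p) = p + z
D(c, q) = 1/(5*q)
K = 0 (K = 0*((⅕)/1) = 0*((⅕)*1) = 0*(⅕) = 0)
√(K + u(19, l)) = √(0 + (-2 + 19)) = √(0 + 17) = √17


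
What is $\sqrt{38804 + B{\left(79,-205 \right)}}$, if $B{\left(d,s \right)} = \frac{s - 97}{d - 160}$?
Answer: $\frac{\sqrt{3143426}}{9} \approx 197.0$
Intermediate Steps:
$B{\left(d,s \right)} = \frac{-97 + s}{-160 + d}$
$\sqrt{38804 + B{\left(79,-205 \right)}} = \sqrt{38804 + \frac{-97 - 205}{-160 + 79}} = \sqrt{38804 + \frac{1}{-81} \left(-302\right)} = \sqrt{38804 - - \frac{302}{81}} = \sqrt{38804 + \frac{302}{81}} = \sqrt{\frac{3143426}{81}} = \frac{\sqrt{3143426}}{9}$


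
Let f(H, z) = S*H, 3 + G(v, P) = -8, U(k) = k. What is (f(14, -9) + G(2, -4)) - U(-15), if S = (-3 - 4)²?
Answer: 690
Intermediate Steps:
S = 49 (S = (-7)² = 49)
G(v, P) = -11 (G(v, P) = -3 - 8 = -11)
f(H, z) = 49*H
(f(14, -9) + G(2, -4)) - U(-15) = (49*14 - 11) - 1*(-15) = (686 - 11) + 15 = 675 + 15 = 690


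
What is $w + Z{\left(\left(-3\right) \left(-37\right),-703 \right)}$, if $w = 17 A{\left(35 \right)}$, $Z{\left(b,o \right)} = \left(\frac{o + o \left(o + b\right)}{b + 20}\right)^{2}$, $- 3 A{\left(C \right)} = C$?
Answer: $\frac{517843230392}{51483} \approx 1.0059 \cdot 10^{7}$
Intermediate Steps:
$A{\left(C \right)} = - \frac{C}{3}$
$Z{\left(b,o \right)} = \frac{\left(o + o \left(b + o\right)\right)^{2}}{\left(20 + b\right)^{2}}$ ($Z{\left(b,o \right)} = \left(\frac{o + o \left(b + o\right)}{20 + b}\right)^{2} = \frac{\left(o + o \left(b + o\right)\right)^{2}}{\left(20 + b\right)^{2}}$)
$w = - \frac{595}{3}$ ($w = 17 \left(\left(- \frac{1}{3}\right) 35\right) = 17 \left(- \frac{35}{3}\right) = - \frac{595}{3} \approx -198.33$)
$w + Z{\left(\left(-3\right) \left(-37\right),-703 \right)} = - \frac{595}{3} + \frac{\left(-703\right)^{2} \left(1 - -111 - 703\right)^{2}}{\left(20 - -111\right)^{2}} = - \frac{595}{3} + \frac{494209 \left(1 + 111 - 703\right)^{2}}{\left(20 + 111\right)^{2}} = - \frac{595}{3} + \frac{494209 \left(-591\right)^{2}}{17161} = - \frac{595}{3} + 494209 \cdot \frac{1}{17161} \cdot 349281 = - \frac{595}{3} + \frac{172617813729}{17161} = \frac{517843230392}{51483}$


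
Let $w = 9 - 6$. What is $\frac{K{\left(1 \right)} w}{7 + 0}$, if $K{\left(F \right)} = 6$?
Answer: $\frac{18}{7} \approx 2.5714$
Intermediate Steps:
$w = 3$ ($w = 9 - 6 = 3$)
$\frac{K{\left(1 \right)} w}{7 + 0} = \frac{6 \cdot 3}{7 + 0} = \frac{18}{7}$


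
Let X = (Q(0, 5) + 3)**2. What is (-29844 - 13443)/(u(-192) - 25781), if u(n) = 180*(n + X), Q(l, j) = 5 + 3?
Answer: 43287/38561 ≈ 1.1226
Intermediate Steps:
Q(l, j) = 8
X = 121 (X = (8 + 3)**2 = 11**2 = 121)
u(n) = 21780 + 180*n (u(n) = 180*(n + 121) = 180*(121 + n) = 21780 + 180*n)
(-29844 - 13443)/(u(-192) - 25781) = (-29844 - 13443)/((21780 + 180*(-192)) - 25781) = -43287/((21780 - 34560) - 25781) = -43287/(-12780 - 25781) = -43287/(-38561) = -43287*(-1/38561) = 43287/38561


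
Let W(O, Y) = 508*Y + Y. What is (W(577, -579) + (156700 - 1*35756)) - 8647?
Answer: -182414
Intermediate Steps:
W(O, Y) = 509*Y
(W(577, -579) + (156700 - 1*35756)) - 8647 = (509*(-579) + (156700 - 1*35756)) - 8647 = (-294711 + (156700 - 35756)) - 8647 = (-294711 + 120944) - 8647 = -173767 - 8647 = -182414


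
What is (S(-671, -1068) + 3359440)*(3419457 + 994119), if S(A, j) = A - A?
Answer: 14827143757440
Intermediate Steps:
S(A, j) = 0
(S(-671, -1068) + 3359440)*(3419457 + 994119) = (0 + 3359440)*(3419457 + 994119) = 3359440*4413576 = 14827143757440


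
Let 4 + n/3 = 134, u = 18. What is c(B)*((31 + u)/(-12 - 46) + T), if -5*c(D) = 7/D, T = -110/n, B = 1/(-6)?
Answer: -17843/1885 ≈ -9.4658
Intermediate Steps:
n = 390 (n = -12 + 3*134 = -12 + 402 = 390)
B = -⅙ ≈ -0.16667
T = -11/39 (T = -110/390 = -110*1/390 = -11/39 ≈ -0.28205)
c(D) = -7/(5*D)
c(B)*((31 + u)/(-12 - 46) + T) = (-7/(5*(-⅙)))*((31 + 18)/(-12 - 46) - 11/39) = (-7/5*(-6))*(49/(-58) - 11/39) = 42*(49*(-1/58) - 11/39)/5 = 42*(-49/58 - 11/39)/5 = (42/5)*(-2549/2262) = -17843/1885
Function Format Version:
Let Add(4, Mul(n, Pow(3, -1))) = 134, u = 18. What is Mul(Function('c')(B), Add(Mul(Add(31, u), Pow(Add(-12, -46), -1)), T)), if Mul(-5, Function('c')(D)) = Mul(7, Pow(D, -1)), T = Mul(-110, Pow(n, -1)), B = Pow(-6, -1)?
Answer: Rational(-17843, 1885) ≈ -9.4658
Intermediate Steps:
n = 390 (n = Add(-12, Mul(3, 134)) = Add(-12, 402) = 390)
B = Rational(-1, 6) ≈ -0.16667
T = Rational(-11, 39) (T = Mul(-110, Pow(390, -1)) = Mul(-110, Rational(1, 390)) = Rational(-11, 39) ≈ -0.28205)
Function('c')(D) = Mul(Rational(-7, 5), Pow(D, -1)) (Function('c')(D) = Mul(Rational(-1, 5), Mul(7, Pow(D, -1))) = Mul(Rational(-7, 5), Pow(D, -1)))
Mul(Function('c')(B), Add(Mul(Add(31, u), Pow(Add(-12, -46), -1)), T)) = Mul(Mul(Rational(-7, 5), Pow(Rational(-1, 6), -1)), Add(Mul(Add(31, 18), Pow(Add(-12, -46), -1)), Rational(-11, 39))) = Mul(Mul(Rational(-7, 5), -6), Add(Mul(49, Pow(-58, -1)), Rational(-11, 39))) = Mul(Rational(42, 5), Add(Mul(49, Rational(-1, 58)), Rational(-11, 39))) = Mul(Rational(42, 5), Add(Rational(-49, 58), Rational(-11, 39))) = Mul(Rational(42, 5), Rational(-2549, 2262)) = Rational(-17843, 1885)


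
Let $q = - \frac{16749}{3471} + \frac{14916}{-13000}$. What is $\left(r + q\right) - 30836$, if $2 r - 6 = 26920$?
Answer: $- \frac{5026867881}{289250} \approx -17379.0$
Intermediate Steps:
$r = 13463$ ($r = 3 + \frac{1}{2} \cdot 26920 = 3 + 13460 = 13463$)
$q = - \frac{1727631}{289250}$ ($q = \left(-16749\right) \frac{1}{3471} + 14916 \left(- \frac{1}{13000}\right) = - \frac{5583}{1157} - \frac{3729}{3250} = - \frac{1727631}{289250} \approx -5.9728$)
$\left(r + q\right) - 30836 = \left(13463 - \frac{1727631}{289250}\right) - 30836 = \frac{3892445119}{289250} - 30836 = - \frac{5026867881}{289250}$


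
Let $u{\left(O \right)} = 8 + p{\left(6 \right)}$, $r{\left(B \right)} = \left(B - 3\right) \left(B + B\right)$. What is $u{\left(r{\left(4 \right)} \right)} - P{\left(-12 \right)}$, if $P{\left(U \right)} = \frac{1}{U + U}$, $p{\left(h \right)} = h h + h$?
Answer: $\frac{1201}{24} \approx 50.042$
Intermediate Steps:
$p{\left(h \right)} = h + h^{2}$ ($p{\left(h \right)} = h^{2} + h = h + h^{2}$)
$r{\left(B \right)} = 2 B \left(-3 + B\right)$ ($r{\left(B \right)} = \left(-3 + B\right) 2 B = 2 B \left(-3 + B\right)$)
$P{\left(U \right)} = \frac{1}{2 U}$
$u{\left(O \right)} = 50$ ($u{\left(O \right)} = 8 + 6 \left(1 + 6\right) = 8 + 6 \cdot 7 = 8 + 42 = 50$)
$u{\left(r{\left(4 \right)} \right)} - P{\left(-12 \right)} = 50 - \frac{1}{2 \left(-12\right)} = 50 - \frac{1}{2} \left(- \frac{1}{12}\right) = 50 - - \frac{1}{24} = 50 + \frac{1}{24} = \frac{1201}{24}$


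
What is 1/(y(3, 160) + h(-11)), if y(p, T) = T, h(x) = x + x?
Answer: 1/138 ≈ 0.0072464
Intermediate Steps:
h(x) = 2*x
1/(y(3, 160) + h(-11)) = 1/(160 + 2*(-11)) = 1/(160 - 22) = 1/138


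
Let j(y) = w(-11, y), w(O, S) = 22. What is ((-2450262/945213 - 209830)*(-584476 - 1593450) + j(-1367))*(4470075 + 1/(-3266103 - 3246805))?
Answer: 2095966102111970367620333442827/1026014218234 ≈ 2.0428e+18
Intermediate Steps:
j(y) = 22
((-2450262/945213 - 209830)*(-584476 - 1593450) + j(-1367))*(4470075 + 1/(-3266103 - 3246805)) = ((-2450262/945213 - 209830)*(-584476 - 1593450) + 22)*(4470075 + 1/(-3266103 - 3246805)) = ((-2450262*1/945213 - 209830)*(-2177926) + 22)*(4470075 + 1/(-6512908)) = ((-816754/315071 - 209830)*(-2177926) + 22)*(4470075 - 1/6512908) = (-66112164684/315071*(-2177926) + 22)*(29113187228099/6512908) = (143987402381565384/315071 + 22)*(29113187228099/6512908) = (143987402388496946/315071)*(29113187228099/6512908) = 2095966102111970367620333442827/1026014218234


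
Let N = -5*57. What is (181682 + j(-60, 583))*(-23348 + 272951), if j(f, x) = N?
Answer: 45277235391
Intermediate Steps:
N = -285
j(f, x) = -285
(181682 + j(-60, 583))*(-23348 + 272951) = (181682 - 285)*(-23348 + 272951) = 181397*249603 = 45277235391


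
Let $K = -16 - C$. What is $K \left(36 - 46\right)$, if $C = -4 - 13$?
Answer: $-10$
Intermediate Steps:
$C = -17$ ($C = -4 - 13 = -17$)
$K = 1$ ($K = -16 - -17 = -16 + 17 = 1$)
$K \left(36 - 46\right) = 1 \left(36 - 46\right) = 1 \left(-10\right) = -10$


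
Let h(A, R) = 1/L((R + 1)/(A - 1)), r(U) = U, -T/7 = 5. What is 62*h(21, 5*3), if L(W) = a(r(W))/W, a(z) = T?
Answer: -248/175 ≈ -1.4171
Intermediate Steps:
T = -35 (T = -7*5 = -35)
a(z) = -35
L(W) = -35/W
h(A, R) = -(1 + R)/(35*(-1 + A)) (h(A, R) = 1/(-35*(A - 1)/(R + 1)) = 1/(-35*(-1 + A)/(1 + R)) = -(1 + R)/(35*(-1 + A)))
62*h(21, 5*3) = 62*((1 + 5*3)/(35*(1 - 1*21))) = 62*((1 + 15)/(35*(1 - 21))) = 62*((1/35)*16/(-20)) = 62*((1/35)*(-1/20)*16) = 62*(-4/175) = -248/175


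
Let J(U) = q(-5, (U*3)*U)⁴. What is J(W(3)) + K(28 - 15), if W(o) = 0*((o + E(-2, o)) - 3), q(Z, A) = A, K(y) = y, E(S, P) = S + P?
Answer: 13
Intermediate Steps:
E(S, P) = P + S
W(o) = 0 (W(o) = 0*((o + (o - 2)) - 3) = 0*((o + (-2 + o)) - 3) = 0*((-2 + 2*o) - 3) = 0*(-5 + 2*o) = 0)
J(U) = 81*U⁸ (J(U) = ((U*3)*U)⁴ = ((3*U)*U)⁴ = (3*U²)⁴ = 81*U⁸)
J(W(3)) + K(28 - 15) = 81*0⁸ + (28 - 15) = 81*0 + 13 = 0 + 13 = 13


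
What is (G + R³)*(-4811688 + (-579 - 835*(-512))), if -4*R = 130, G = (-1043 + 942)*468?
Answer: 2862226914443/8 ≈ 3.5778e+11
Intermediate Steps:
G = -47268 (G = -101*468 = -47268)
R = -65/2 (R = -¼*130 = -65/2 ≈ -32.500)
(G + R³)*(-4811688 + (-579 - 835*(-512))) = (-47268 + (-65/2)³)*(-4811688 + (-579 - 835*(-512))) = (-47268 - 274625/8)*(-4811688 + (-579 + 427520)) = -652769*(-4811688 + 426941)/8 = -652769/8*(-4384747) = 2862226914443/8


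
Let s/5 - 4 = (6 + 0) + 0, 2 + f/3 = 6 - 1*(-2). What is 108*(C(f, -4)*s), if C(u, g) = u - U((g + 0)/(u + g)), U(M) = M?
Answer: 691200/7 ≈ 98743.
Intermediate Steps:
f = 18 (f = -6 + 3*(6 - 1*(-2)) = -6 + 3*(6 + 2) = -6 + 3*8 = -6 + 24 = 18)
C(u, g) = u - g/(g + u) (C(u, g) = u - (g + 0)/(u + g) = u - g/(g + u))
s = 50 (s = 20 + 5*((6 + 0) + 0) = 20 + 5*(6 + 0) = 20 + 5*6 = 20 + 30 = 50)
108*(C(f, -4)*s) = 108*(((-1*(-4) + 18*(-4 + 18))/(-4 + 18))*50) = 108*(((4 + 18*14)/14)*50) = 108*(((4 + 252)/14)*50) = 108*(((1/14)*256)*50) = 108*((128/7)*50) = 108*(6400/7) = 691200/7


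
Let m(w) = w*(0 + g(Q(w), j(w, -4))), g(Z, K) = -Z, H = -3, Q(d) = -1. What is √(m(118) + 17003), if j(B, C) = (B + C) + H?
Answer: √17121 ≈ 130.85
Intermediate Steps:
j(B, C) = -3 + B + C (j(B, C) = (B + C) - 3 = -3 + B + C)
m(w) = w (m(w) = w*(0 - 1*(-1)) = w*(0 + 1) = w*1 = w)
√(m(118) + 17003) = √(118 + 17003) = √17121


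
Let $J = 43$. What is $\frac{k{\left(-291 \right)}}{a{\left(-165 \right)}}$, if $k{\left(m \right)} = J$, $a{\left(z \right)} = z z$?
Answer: $\frac{43}{27225} \approx 0.0015794$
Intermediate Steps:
$a{\left(z \right)} = z^{2}$
$k{\left(m \right)} = 43$
$\frac{k{\left(-291 \right)}}{a{\left(-165 \right)}} = \frac{43}{\left(-165\right)^{2}} = \frac{43}{27225}$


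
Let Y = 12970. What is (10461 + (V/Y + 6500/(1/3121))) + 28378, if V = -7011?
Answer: 263619639819/12970 ≈ 2.0325e+7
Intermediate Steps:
(10461 + (V/Y + 6500/(1/3121))) + 28378 = (10461 + (-7011/12970 + 6500/(1/3121))) + 28378 = (10461 + (-7011*1/12970 + 6500/(1/3121))) + 28378 = (10461 + (-7011/12970 + 6500*3121)) + 28378 = (10461 + (-7011/12970 + 20286500)) + 28378 = (10461 + 263115897989/12970) + 28378 = 263251577159/12970 + 28378 = 263619639819/12970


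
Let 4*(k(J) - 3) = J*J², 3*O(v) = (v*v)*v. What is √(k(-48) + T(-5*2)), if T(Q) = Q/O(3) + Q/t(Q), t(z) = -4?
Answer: I*√995170/6 ≈ 166.26*I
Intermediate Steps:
O(v) = v³/3 (O(v) = ((v*v)*v)/3 = (v²*v)/3 = v³/3)
k(J) = 3 + J³/4 (k(J) = 3 + (J*J²)/4 = 3 + J³/4)
T(Q) = -5*Q/36 (T(Q) = Q/(((⅓)*3³)) + Q/(-4) = Q/(((⅓)*27)) + Q*(-¼) = Q/9 - Q/4 = -5*Q/36)
√(k(-48) + T(-5*2)) = √((3 + (¼)*(-48)³) - (-25)*2/36) = √((3 + (¼)*(-110592)) - 5/36*(-10)) = √((3 - 27648) + 25/18) = √(-27645 + 25/18) = √(-497585/18) = I*√995170/6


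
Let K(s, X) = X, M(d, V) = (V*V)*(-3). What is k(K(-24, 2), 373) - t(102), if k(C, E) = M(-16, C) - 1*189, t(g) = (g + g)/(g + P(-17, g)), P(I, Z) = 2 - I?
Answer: -24525/121 ≈ -202.69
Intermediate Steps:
M(d, V) = -3*V**2 (M(d, V) = V**2*(-3) = -3*V**2)
t(g) = 2*g/(19 + g) (t(g) = (g + g)/(g + (2 - 1*(-17))) = (2*g)/(g + (2 + 17)) = (2*g)/(g + 19) = (2*g)/(19 + g) = 2*g/(19 + g))
k(C, E) = -189 - 3*C**2 (k(C, E) = -3*C**2 - 1*189 = -3*C**2 - 189 = -189 - 3*C**2)
k(K(-24, 2), 373) - t(102) = (-189 - 3*2**2) - 2*102/(19 + 102) = (-189 - 3*4) - 2*102/121 = (-189 - 12) - 2*102/121 = -201 - 1*204/121 = -201 - 204/121 = -24525/121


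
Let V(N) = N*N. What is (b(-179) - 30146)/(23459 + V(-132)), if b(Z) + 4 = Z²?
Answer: 1891/40883 ≈ 0.046254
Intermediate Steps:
V(N) = N²
b(Z) = -4 + Z²
(b(-179) - 30146)/(23459 + V(-132)) = ((-4 + (-179)²) - 30146)/(23459 + (-132)²) = ((-4 + 32041) - 30146)/(23459 + 17424) = (32037 - 30146)/40883 = 1891*(1/40883) = 1891/40883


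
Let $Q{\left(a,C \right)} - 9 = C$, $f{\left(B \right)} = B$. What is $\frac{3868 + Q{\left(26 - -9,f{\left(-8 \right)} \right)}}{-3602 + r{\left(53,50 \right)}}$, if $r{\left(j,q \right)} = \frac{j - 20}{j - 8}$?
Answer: $- \frac{58035}{54019} \approx -1.0743$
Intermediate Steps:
$Q{\left(a,C \right)} = 9 + C$
$r{\left(j,q \right)} = \frac{-20 + j}{-8 + j}$
$\frac{3868 + Q{\left(26 - -9,f{\left(-8 \right)} \right)}}{-3602 + r{\left(53,50 \right)}} = \frac{3868 + \left(9 - 8\right)}{-3602 + \frac{-20 + 53}{-8 + 53}} = \frac{3868 + 1}{-3602 + \frac{1}{45} \cdot 33} = \frac{3869}{-3602 + \frac{1}{45} \cdot 33} = \frac{3869}{-3602 + \frac{11}{15}} = \frac{3869}{- \frac{54019}{15}} = 3869 \left(- \frac{15}{54019}\right) = - \frac{58035}{54019}$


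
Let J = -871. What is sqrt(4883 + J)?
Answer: 2*sqrt(1003) ≈ 63.340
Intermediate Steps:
sqrt(4883 + J) = sqrt(4883 - 871) = sqrt(4012) = 2*sqrt(1003)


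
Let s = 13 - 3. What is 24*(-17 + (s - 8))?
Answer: -360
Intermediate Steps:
s = 10
24*(-17 + (s - 8)) = 24*(-17 + (10 - 8)) = 24*(-17 + 2) = 24*(-15) = -360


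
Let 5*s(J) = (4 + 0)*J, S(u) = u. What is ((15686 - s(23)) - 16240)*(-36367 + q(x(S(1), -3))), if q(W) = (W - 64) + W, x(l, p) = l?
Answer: 104259798/5 ≈ 2.0852e+7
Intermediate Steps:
q(W) = -64 + 2*W (q(W) = (-64 + W) + W = -64 + 2*W)
s(J) = 4*J/5 (s(J) = ((4 + 0)*J)/5 = (4*J)/5 = 4*J/5)
((15686 - s(23)) - 16240)*(-36367 + q(x(S(1), -3))) = ((15686 - 4*23/5) - 16240)*(-36367 + (-64 + 2*1)) = ((15686 - 1*92/5) - 16240)*(-36367 + (-64 + 2)) = ((15686 - 92/5) - 16240)*(-36367 - 62) = (78338/5 - 16240)*(-36429) = -2862/5*(-36429) = 104259798/5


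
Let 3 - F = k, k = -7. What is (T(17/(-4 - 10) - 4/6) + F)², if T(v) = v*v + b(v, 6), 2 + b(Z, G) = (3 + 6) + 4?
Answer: 1873591225/3111696 ≈ 602.11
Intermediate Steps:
b(Z, G) = 11 (b(Z, G) = -2 + ((3 + 6) + 4) = -2 + (9 + 4) = -2 + 13 = 11)
T(v) = 11 + v² (T(v) = v*v + 11 = v² + 11 = 11 + v²)
F = 10 (F = 3 - 1*(-7) = 3 + 7 = 10)
(T(17/(-4 - 10) - 4/6) + F)² = ((11 + (17/(-4 - 10) - 4/6)²) + 10)² = ((11 + (17/(-14) - 4*⅙)²) + 10)² = ((11 + (17*(-1/14) - ⅔)²) + 10)² = ((11 + (-17/14 - ⅔)²) + 10)² = ((11 + (-79/42)²) + 10)² = ((11 + 6241/1764) + 10)² = (25645/1764 + 10)² = (43285/1764)² = 1873591225/3111696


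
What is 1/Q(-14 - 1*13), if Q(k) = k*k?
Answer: 1/729 ≈ 0.0013717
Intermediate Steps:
Q(k) = k²
1/Q(-14 - 1*13) = 1/((-14 - 1*13)²) = 1/((-14 - 13)²) = 1/((-27)²) = 1/729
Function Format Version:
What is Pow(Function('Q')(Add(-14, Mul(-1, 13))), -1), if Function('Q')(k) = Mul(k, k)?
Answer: Rational(1, 729) ≈ 0.0013717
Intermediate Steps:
Function('Q')(k) = Pow(k, 2)
Pow(Function('Q')(Add(-14, Mul(-1, 13))), -1) = Pow(Pow(Add(-14, Mul(-1, 13)), 2), -1) = Pow(Pow(Add(-14, -13), 2), -1) = Pow(Pow(-27, 2), -1) = Pow(729, -1) = Rational(1, 729)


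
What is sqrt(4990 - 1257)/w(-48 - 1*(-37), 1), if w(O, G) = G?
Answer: sqrt(3733) ≈ 61.098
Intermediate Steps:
sqrt(4990 - 1257)/w(-48 - 1*(-37), 1) = sqrt(4990 - 1257)/1 = sqrt(3733)*1 = sqrt(3733)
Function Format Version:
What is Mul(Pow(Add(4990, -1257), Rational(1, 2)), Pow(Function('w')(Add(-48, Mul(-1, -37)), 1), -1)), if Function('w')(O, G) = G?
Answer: Pow(3733, Rational(1, 2)) ≈ 61.098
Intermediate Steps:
Mul(Pow(Add(4990, -1257), Rational(1, 2)), Pow(Function('w')(Add(-48, Mul(-1, -37)), 1), -1)) = Mul(Pow(Add(4990, -1257), Rational(1, 2)), Pow(1, -1)) = Mul(Pow(3733, Rational(1, 2)), 1) = Pow(3733, Rational(1, 2))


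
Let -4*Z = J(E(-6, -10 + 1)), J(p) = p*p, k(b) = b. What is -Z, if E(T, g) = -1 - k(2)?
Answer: 9/4 ≈ 2.2500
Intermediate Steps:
E(T, g) = -3 (E(T, g) = -1 - 1*2 = -1 - 2 = -3)
J(p) = p²
Z = -9/4 (Z = -¼*(-3)² = -¼*9 = -9/4 ≈ -2.2500)
-Z = -1*(-9/4) = 9/4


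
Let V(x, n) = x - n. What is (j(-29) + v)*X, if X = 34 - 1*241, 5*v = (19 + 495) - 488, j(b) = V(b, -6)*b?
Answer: -695727/5 ≈ -1.3915e+5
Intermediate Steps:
j(b) = b*(6 + b) (j(b) = (b - 1*(-6))*b = (b + 6)*b = (6 + b)*b = b*(6 + b))
v = 26/5 (v = ((19 + 495) - 488)/5 = (514 - 488)/5 = (⅕)*26 = 26/5 ≈ 5.2000)
X = -207 (X = 34 - 241 = -207)
(j(-29) + v)*X = (-29*(6 - 29) + 26/5)*(-207) = (-29*(-23) + 26/5)*(-207) = (667 + 26/5)*(-207) = (3361/5)*(-207) = -695727/5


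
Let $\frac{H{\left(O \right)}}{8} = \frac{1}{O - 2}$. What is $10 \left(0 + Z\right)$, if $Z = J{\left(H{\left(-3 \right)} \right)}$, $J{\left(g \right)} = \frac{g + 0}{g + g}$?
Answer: $5$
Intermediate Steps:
$H{\left(O \right)} = \frac{8}{-2 + O}$ ($H{\left(O \right)} = \frac{8}{O - 2} = \frac{8}{-2 + O}$)
$J{\left(g \right)} = \frac{1}{2}$ ($J{\left(g \right)} = \frac{g}{2 g} = g \frac{1}{2 g} = \frac{1}{2}$)
$Z = \frac{1}{2} \approx 0.5$
$10 \left(0 + Z\right) = 10 \left(0 + \frac{1}{2}\right) = 10 \cdot \frac{1}{2} = 5$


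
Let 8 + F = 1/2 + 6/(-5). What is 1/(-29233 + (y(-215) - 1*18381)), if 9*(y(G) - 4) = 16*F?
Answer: -15/714382 ≈ -2.0997e-5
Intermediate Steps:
F = -87/10 (F = -8 + (1/2 + 6/(-5)) = -8 + (1*(1/2) + 6*(-1/5)) = -8 + (1/2 - 6/5) = -8 - 7/10 = -87/10 ≈ -8.7000)
y(G) = -172/15 (y(G) = 4 + (16*(-87/10))/9 = 4 + (1/9)*(-696/5) = 4 - 232/15 = -172/15)
1/(-29233 + (y(-215) - 1*18381)) = 1/(-29233 + (-172/15 - 1*18381)) = 1/(-29233 + (-172/15 - 18381)) = 1/(-29233 - 275887/15) = 1/(-714382/15) = -15/714382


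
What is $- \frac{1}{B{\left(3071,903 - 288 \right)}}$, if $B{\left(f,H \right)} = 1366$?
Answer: $- \frac{1}{1366} \approx -0.00073206$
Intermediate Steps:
$- \frac{1}{B{\left(3071,903 - 288 \right)}} = - \frac{1}{1366}$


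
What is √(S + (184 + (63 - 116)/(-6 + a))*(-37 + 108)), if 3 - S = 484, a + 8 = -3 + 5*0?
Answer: 3*√411162/17 ≈ 113.16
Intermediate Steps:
a = -11 (a = -8 + (-3 + 5*0) = -8 + (-3 + 0) = -8 - 3 = -11)
S = -481 (S = 3 - 1*484 = 3 - 484 = -481)
√(S + (184 + (63 - 116)/(-6 + a))*(-37 + 108)) = √(-481 + (184 + (63 - 116)/(-6 - 11))*(-37 + 108)) = √(-481 + (184 - 53/(-17))*71) = √(-481 + (184 - 53*(-1/17))*71) = √(-481 + (184 + 53/17)*71) = √(-481 + (3181/17)*71) = √(-481 + 225851/17) = √(217674/17) = 3*√411162/17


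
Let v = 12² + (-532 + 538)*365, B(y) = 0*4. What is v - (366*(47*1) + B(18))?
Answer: -14868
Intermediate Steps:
B(y) = 0
v = 2334 (v = 144 + 6*365 = 144 + 2190 = 2334)
v - (366*(47*1) + B(18)) = 2334 - (366*(47*1) + 0) = 2334 - (366*47 + 0) = 2334 - (17202 + 0) = 2334 - 1*17202 = 2334 - 17202 = -14868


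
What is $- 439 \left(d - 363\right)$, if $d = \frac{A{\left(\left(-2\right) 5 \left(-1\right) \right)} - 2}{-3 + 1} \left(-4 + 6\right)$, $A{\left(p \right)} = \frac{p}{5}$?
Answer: $159357$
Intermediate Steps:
$A{\left(p \right)} = \frac{p}{5}$ ($A{\left(p \right)} = p \frac{1}{5} = \frac{p}{5}$)
$d = 0$ ($d = \frac{\frac{\left(-2\right) 5 \left(-1\right)}{5} - 2}{-3 + 1} \left(-4 + 6\right) = \frac{\frac{\left(-10\right) \left(-1\right)}{5} - 2}{-2} \cdot 2 = \left(\frac{1}{5} \cdot 10 - 2\right) \left(- \frac{1}{2}\right) 2 = \left(2 - 2\right) \left(- \frac{1}{2}\right) 2 = 0 \left(- \frac{1}{2}\right) 2 = 0 \cdot 2 = 0$)
$- 439 \left(d - 363\right) = - 439 \left(0 - 363\right) = \left(-439\right) \left(-363\right) = 159357$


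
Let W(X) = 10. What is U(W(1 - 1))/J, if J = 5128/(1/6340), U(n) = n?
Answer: 1/3251152 ≈ 3.0758e-7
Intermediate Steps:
J = 32511520 (J = 5128/(1/6340) = 5128*6340 = 32511520)
U(W(1 - 1))/J = 10/32511520 = 10*(1/32511520) = 1/3251152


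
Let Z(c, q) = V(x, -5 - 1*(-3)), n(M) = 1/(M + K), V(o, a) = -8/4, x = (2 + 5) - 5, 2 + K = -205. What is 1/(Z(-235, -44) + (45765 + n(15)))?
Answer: 192/8786495 ≈ 2.1852e-5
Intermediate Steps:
K = -207 (K = -2 - 205 = -207)
x = 2 (x = 7 - 5 = 2)
V(o, a) = -2 (V(o, a) = -8*1/4 = -2)
n(M) = 1/(-207 + M) (n(M) = 1/(M - 207) = 1/(-207 + M))
Z(c, q) = -2
1/(Z(-235, -44) + (45765 + n(15))) = 1/(-2 + (45765 + 1/(-207 + 15))) = 1/(-2 + (45765 + 1/(-192))) = 1/(-2 + (45765 - 1/192)) = 1/(-2 + 8786879/192) = 1/(8786495/192) = 192/8786495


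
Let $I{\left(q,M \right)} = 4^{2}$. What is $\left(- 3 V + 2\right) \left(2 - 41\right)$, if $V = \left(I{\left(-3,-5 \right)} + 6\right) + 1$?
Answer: $2613$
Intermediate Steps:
$I{\left(q,M \right)} = 16$
$V = 23$ ($V = \left(16 + 6\right) + 1 = 22 + 1 = 23$)
$\left(- 3 V + 2\right) \left(2 - 41\right) = \left(\left(-3\right) 23 + 2\right) \left(2 - 41\right) = \left(-69 + 2\right) \left(-39\right) = \left(-67\right) \left(-39\right) = 2613$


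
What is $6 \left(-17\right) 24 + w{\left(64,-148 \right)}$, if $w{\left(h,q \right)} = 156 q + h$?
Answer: $-25472$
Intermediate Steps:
$w{\left(h,q \right)} = h + 156 q$
$6 \left(-17\right) 24 + w{\left(64,-148 \right)} = 6 \left(-17\right) 24 + \left(64 + 156 \left(-148\right)\right) = \left(-102\right) 24 + \left(64 - 23088\right) = -2448 - 23024 = -25472$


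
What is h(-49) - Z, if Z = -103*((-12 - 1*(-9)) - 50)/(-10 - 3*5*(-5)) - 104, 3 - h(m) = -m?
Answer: -1689/65 ≈ -25.985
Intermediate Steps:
h(m) = 3 + m (h(m) = 3 - (-1)*m = 3 + m)
Z = -1301/65 (Z = -103*((-12 + 9) - 50)/(-10 - 15*(-5)) - 104 = -103*(-3 - 50)/(-10 + 75) - 104 = -(-5459)/65 - 104 = -103*(-53/65) - 104 = 5459/65 - 104 = -1301/65 ≈ -20.015)
h(-49) - Z = (3 - 49) - 1*(-1301/65) = -46 + 1301/65 = -1689/65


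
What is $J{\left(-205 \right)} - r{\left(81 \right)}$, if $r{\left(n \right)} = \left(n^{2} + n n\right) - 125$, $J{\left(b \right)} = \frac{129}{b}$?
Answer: $- \frac{2664514}{205} \approx -12998.0$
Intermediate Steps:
$r{\left(n \right)} = -125 + 2 n^{2}$ ($r{\left(n \right)} = \left(n^{2} + n^{2}\right) - 125 = 2 n^{2} - 125 = -125 + 2 n^{2}$)
$J{\left(-205 \right)} - r{\left(81 \right)} = \frac{129}{-205} - \left(-125 + 2 \cdot 81^{2}\right) = 129 \left(- \frac{1}{205}\right) - \left(-125 + 2 \cdot 6561\right) = - \frac{129}{205} - \left(-125 + 13122\right) = - \frac{129}{205} - 12997 = - \frac{2664514}{205}$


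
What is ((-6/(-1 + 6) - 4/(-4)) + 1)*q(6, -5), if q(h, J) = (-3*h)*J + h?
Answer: 384/5 ≈ 76.800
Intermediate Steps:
q(h, J) = h - 3*J*h (q(h, J) = -3*J*h + h = h - 3*J*h)
((-6/(-1 + 6) - 4/(-4)) + 1)*q(6, -5) = ((-6/(-1 + 6) - 4/(-4)) + 1)*(6*(1 - 3*(-5))) = ((-6/5 - 4*(-1/4)) + 1)*(6*(1 + 15)) = ((-6*1/5 + 1) + 1)*(6*16) = ((-6/5 + 1) + 1)*96 = (-1/5 + 1)*96 = (4/5)*96 = 384/5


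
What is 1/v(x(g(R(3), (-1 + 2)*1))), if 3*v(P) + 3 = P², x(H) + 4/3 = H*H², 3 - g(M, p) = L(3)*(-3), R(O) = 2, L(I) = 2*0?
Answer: 27/5902 ≈ 0.0045747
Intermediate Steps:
L(I) = 0
g(M, p) = 3 (g(M, p) = 3 - 0*(-3) = 3 - 1*0 = 3 + 0 = 3)
x(H) = -4/3 + H³ (x(H) = -4/3 + H*H² = -4/3 + H³)
v(P) = -1 + P²/3
1/v(x(g(R(3), (-1 + 2)*1))) = 1/(-1 + (-4/3 + 3³)²/3) = 1/(-1 + (-4/3 + 27)²/3) = 1/(-1 + (77/3)²/3) = 1/(-1 + (⅓)*(5929/9)) = 1/(-1 + 5929/27) = 1/(5902/27) = 27/5902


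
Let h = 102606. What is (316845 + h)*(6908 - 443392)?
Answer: -183083650284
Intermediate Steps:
(316845 + h)*(6908 - 443392) = (316845 + 102606)*(6908 - 443392) = 419451*(-436484) = -183083650284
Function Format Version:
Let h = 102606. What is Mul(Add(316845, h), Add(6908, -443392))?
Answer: -183083650284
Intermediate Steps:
Mul(Add(316845, h), Add(6908, -443392)) = Mul(Add(316845, 102606), Add(6908, -443392)) = Mul(419451, -436484) = -183083650284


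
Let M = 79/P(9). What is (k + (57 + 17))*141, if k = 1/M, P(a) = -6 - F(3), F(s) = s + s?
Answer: 822594/79 ≈ 10413.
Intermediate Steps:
F(s) = 2*s
P(a) = -12 (P(a) = -6 - 2*3 = -6 - 1*6 = -6 - 6 = -12)
M = -79/12 (M = 79/(-12) = 79*(-1/12) = -79/12 ≈ -6.5833)
k = -12/79 (k = 1/(-79/12) = -12/79 ≈ -0.15190)
(k + (57 + 17))*141 = (-12/79 + (57 + 17))*141 = (-12/79 + 74)*141 = (5834/79)*141 = 822594/79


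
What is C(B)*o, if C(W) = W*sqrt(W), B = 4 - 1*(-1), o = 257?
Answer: 1285*sqrt(5) ≈ 2873.3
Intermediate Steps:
B = 5 (B = 4 + 1 = 5)
C(W) = W**(3/2)
C(B)*o = 5**(3/2)*257 = (5*sqrt(5))*257 = 1285*sqrt(5)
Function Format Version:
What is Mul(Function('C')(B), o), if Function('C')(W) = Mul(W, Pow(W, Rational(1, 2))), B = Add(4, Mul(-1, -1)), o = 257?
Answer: Mul(1285, Pow(5, Rational(1, 2))) ≈ 2873.3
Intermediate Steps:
B = 5 (B = Add(4, 1) = 5)
Function('C')(W) = Pow(W, Rational(3, 2))
Mul(Function('C')(B), o) = Mul(Pow(5, Rational(3, 2)), 257) = Mul(Mul(5, Pow(5, Rational(1, 2))), 257) = Mul(1285, Pow(5, Rational(1, 2)))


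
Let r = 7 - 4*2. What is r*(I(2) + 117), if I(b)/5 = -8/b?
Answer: -97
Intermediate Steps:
I(b) = -40/b (I(b) = 5*(-8/b) = -40/b)
r = -1 (r = 7 - 8 = -1)
r*(I(2) + 117) = -(-40/2 + 117) = -(-40*1/2 + 117) = -(-20 + 117) = -1*97 = -97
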